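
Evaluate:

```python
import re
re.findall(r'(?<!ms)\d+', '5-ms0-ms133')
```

['5', '33']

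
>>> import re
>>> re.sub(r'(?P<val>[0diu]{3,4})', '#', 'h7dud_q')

'h7#_q'

Pattern: 3 to 4 of one of [0diu] (captured as 'val').
Matches: at [2:5] → 'dud'.
`sub` substitutes '#' at each match site.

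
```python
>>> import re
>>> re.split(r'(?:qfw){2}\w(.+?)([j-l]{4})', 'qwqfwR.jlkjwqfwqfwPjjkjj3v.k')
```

['qwqfwR.jlkjw', 'j', 'jkjj', '3v.k']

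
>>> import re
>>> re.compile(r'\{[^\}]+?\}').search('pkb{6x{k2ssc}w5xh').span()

Unlike `match`, `search` isn't anchored — it looks for the pattern anywhere in the string.
The match spans [3:13] → '{6x{k2ssc}'.

(3, 13)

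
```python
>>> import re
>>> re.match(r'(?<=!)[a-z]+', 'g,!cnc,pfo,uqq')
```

The `(?=…)`/`(?<=…)` assertion just peeks at neighbouring text; it doesn't advance the match position.
`match` is anchored at position 0; if the pattern doesn't fit there, it returns None.
Here the pattern fails at index 0, so the call returns None.

None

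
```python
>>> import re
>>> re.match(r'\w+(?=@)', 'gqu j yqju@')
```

None

`re.match` only tries the pattern at the start of the string.
Here position 0 doesn't satisfy it, so the call returns None.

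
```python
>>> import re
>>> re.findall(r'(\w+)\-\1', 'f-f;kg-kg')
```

['f', 'kg']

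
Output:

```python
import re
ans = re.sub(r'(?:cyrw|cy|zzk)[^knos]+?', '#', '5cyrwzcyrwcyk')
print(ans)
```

5##yk

Alternation isn't longest-match — the leftmost alternative that fits at this position is chosen.
Matches: at [1:6] → 'cyrwz'; at [6:11] → 'cyrwc'.
`sub` substitutes '#' at each match site.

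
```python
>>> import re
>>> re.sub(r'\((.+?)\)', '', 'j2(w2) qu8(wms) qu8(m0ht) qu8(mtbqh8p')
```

'j2 qu8 qu8 qu8(mtbqh8p'

The `?` after the quantifier makes it lazy — it takes as little as possible before letting the rest of the pattern try.
Matches: at [2:6] → '(w2)'; at [10:15] → '(wms)'; at [19:25] → '(m0ht)'.
`sub` substitutes '' at each match site.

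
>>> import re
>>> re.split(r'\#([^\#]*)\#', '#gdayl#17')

Matches to split on: at [0:7] → '#gdayl#'.
The group in the pattern means `split` returns the separators' captures alongside the pieces.

['', 'gdayl', '17']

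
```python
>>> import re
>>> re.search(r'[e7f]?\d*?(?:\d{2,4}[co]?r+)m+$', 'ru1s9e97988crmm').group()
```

'e97988crmm'

The pattern matches optionally one of [e7f]; then zero or more of a digit (lazy); then 2 to 4 of a digit, then optionally one of [co], then one or more of the literal 'r' (non-capturing group); then one or more of a literal 'm'; then anchored at the end.
Unlike `match`, `search` isn't anchored — it looks for the pattern anywhere in the string.
The match spans [5:15] → 'e97988crmm'.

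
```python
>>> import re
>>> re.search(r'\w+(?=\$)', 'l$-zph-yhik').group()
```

Because the assertion is zero-width, the text it checks is not consumed and won't appear in the result.
The match spans [0:1] → 'l'.

'l'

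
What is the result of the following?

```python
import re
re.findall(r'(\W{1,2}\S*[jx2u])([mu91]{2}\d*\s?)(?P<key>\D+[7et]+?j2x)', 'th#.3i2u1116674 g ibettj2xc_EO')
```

[('#.3i2u', '1116674 ', 'g ibettj2x')]

With 3 capturing groups, `findall` returns a 3-tuple per match.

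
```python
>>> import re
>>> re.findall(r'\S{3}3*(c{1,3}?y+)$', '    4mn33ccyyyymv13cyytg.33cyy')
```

Pattern: exactly 3 of a non-whitespace character, then zero or more of the literal '3'; then 1 to 3 of the literal 'c' (lazy), then one or more of the literal 'y' (captured); then anchored at the end.
One capturing group, so `findall` returns just the captured substring from the one match — 1 in all.

['cyy']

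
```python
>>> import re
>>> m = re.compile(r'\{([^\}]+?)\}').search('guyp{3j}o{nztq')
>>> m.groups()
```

('3j',)

`re.search` tries every starting position until one works.
The match spans [4:8] → '{3j}'.
Captured: group 1 = '3j'.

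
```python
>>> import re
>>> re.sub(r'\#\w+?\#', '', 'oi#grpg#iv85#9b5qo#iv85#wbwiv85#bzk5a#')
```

'oiiv85iv85bzk5a#'

Matches: at [2:8] → '#grpg#'; at [12:19] → '#9b5qo#'; at [23:32] → '#wbwiv85#'.
`sub` substitutes '' at each match site.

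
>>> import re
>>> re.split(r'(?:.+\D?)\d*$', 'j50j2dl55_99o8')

['', '']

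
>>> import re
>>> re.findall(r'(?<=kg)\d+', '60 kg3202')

['3202']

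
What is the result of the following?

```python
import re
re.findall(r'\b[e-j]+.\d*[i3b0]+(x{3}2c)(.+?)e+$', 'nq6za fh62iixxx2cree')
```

[('xxx2c', 'r')]

2 groups means the one result is a tuple of 2 captured strings — 1 here.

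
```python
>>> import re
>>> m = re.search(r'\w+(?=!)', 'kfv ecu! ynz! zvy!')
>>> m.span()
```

(4, 7)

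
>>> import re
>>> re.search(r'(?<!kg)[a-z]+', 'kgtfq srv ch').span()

(0, 5)

The negative lookaround is zero-width — it rules out positions where the adjacent text would match, without consuming anything.
The match spans [0:5] → 'kgtfq'.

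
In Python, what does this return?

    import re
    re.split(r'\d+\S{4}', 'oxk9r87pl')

['oxk', 'l']

This matches one or more of a digit; then exactly 4 of a non-whitespace character.
Matches to split on: at [3:8] → '9r87p'.
Splitting on the pattern gives 2 pieces.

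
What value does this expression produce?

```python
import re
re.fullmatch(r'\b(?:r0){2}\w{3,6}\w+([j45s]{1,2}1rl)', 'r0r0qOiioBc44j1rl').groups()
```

('j1rl',)

The pattern matches a word boundary (`\b`, zero-width); then the literal 'r0' repeated 2 times, then 3 to 6 of a word character; then one or more of a word character; then 1 to 2 of one of [j45s], then the literal '1rl' (captured).
`fullmatch` succeeds only if the pattern covers the string from start to end.
The match spans [0:17] → 'r0r0qOiioBc44j1rl'.
Captured: group 1 = 'j1rl'.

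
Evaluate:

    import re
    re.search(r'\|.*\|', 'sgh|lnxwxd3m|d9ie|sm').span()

`search` walks the string left to right and returns the first match it finds.
The match spans [3:18] → '|lnxwxd3m|d9ie|'.

(3, 18)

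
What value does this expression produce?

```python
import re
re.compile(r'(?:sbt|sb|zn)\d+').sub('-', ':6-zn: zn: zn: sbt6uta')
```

':6-zn: zn: zn: -uta'

Matches: at [15:19] → 'sbt6'.
Every occurrence is swapped for '-'.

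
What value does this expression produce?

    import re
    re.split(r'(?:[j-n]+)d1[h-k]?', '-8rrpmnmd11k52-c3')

This matches one or more of a character in [j-n] (non-capturing group); then the literal 'd1', then optionally a character in [h-k].
Matches to split on: at [5:10] → 'mnmd1'.
`split` removes every match and returns the 2 fragments in between.

['-8rrp', '1k52-c3']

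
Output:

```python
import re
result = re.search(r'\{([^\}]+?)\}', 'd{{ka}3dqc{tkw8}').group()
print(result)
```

Unlike `match`, `search` isn't anchored — it looks for the pattern anywhere in the string.
The match spans [1:6] → '{{ka}'.
Captured: group 1 = '{ka'.

{{ka}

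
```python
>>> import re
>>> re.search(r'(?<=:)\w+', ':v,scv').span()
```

(1, 2)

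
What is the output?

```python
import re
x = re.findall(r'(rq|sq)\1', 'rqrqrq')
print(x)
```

['rq']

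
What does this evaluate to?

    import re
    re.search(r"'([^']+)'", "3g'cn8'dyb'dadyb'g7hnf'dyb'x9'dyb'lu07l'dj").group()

"'cn8'"

The match spans [2:7] → "'cn8'".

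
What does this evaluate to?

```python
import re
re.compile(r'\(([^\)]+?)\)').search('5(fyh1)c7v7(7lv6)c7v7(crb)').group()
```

'(fyh1)'

The match spans [1:7] → '(fyh1)'.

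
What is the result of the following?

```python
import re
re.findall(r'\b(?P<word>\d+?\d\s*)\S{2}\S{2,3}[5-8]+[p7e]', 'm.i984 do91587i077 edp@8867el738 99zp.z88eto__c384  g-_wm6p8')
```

['99']

The pattern matches a word boundary (`\b`, zero-width); then one or more of a digit (lazy), then a digit, then zero or more of whitespace (captured as 'word'); then exactly 2 of a non-whitespace character, then 2 to 3 of a non-whitespace character; then one or more of a character in [5-8]; then one of [p7e].
Matches: at [33:42] match '99zp.z88e', group 1 = '99'.
One capturing group, so `findall` returns just the captured substring from the one match — 1 in all.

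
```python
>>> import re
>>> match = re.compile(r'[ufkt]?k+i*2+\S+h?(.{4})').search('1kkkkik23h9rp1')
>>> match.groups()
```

This matches optionally one of [ufkt], then one or more of the literal 'k'; then zero or more of the literal 'i', then one or more of the literal '2'; then one or more of a non-whitespace character, then optionally the literal 'h'; then exactly 4 of any character (captured).
`re.search` tries every starting position until one works.
The match spans [6:14] → 'k23h9rp1'.
Captured: group 1 = '9rp1'.

('9rp1',)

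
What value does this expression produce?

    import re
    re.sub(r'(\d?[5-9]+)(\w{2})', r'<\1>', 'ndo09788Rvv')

'ndo<09788>v'

The pattern matches optionally a digit, then one or more of a character in [5-9] (captured); then exactly 2 of a word character (captured).
Matches: at [3:10] → '09788Rv'.
Each match is replaced using the text its own group 1 captured.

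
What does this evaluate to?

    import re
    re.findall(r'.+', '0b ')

['0b ']

`findall` yields the raw match text (1 of them) because the pattern has no groups.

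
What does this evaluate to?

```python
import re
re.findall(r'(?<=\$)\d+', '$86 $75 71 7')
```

['86', '75']

Lookahead/lookbehind check context without consuming it, so the matched span excludes the asserted characters.
Matches: at [1:3] → '86'; at [5:7] → '75'.
No capturing groups, so `findall` returns the 2 full match strings.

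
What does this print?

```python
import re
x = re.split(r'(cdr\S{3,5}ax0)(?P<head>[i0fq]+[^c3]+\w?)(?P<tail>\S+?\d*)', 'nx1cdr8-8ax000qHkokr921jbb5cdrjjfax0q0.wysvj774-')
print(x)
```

Pattern: the literal 'cdr', then 3 to 5 of a non-whitespace character, then the literal 'ax0' (captured); then one or more of one of [i0fq], then one or more of any character except [c3], then optionally a word character (captured as 'head'); then one or more of a non-whitespace character (lazy), then zero or more of a digit (captured as 'tail').
Lazy quantifiers expand one character at a time until the remainder of the pattern can match.
Matches to split on: at [3:29] → 'cdr8-8ax000qHkokr921jbb5cd'.
The group in the pattern means `split` returns the separators' captures alongside the pieces.

['nx1', 'cdr8-8ax0', '00qHkokr921jbb5c', 'd', 'rjjfax0q0.wysvj774-']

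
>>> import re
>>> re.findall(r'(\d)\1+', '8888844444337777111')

A backreference is literal: `\1` must see the identical characters the first group matched.
With a single group, `findall` returns only what that group captured — 5 items.

['8', '4', '3', '7', '1']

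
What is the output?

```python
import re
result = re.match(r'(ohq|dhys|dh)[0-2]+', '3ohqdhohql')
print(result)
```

`re.match` won't scan ahead — the pattern has to work from the very first character.
Here the pattern fails at index 0, so the call returns None.

None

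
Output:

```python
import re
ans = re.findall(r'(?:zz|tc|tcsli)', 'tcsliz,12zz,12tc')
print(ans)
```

['tc', 'zz', 'tc']

Alternation tries branches left to right and keeps the first one that lets the overall match succeed at that position.
Walking the string: at [0:2] → 'tc'; at [9:11] → 'zz'; at [14:16] → 'tc'.
With no groups in the pattern, `findall` gives back each whole match — 3 here.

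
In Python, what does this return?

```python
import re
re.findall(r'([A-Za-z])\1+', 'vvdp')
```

['v']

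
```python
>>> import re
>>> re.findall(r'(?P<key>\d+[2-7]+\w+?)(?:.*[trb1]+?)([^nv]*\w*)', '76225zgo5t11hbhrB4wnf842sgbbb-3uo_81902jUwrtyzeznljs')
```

[('76225z', 'yzeznljs')]

A `+?`/`*?`/`{m,n}?` starts at its minimum and grows only as far as needed for what follows to match.
Multiple groups make `findall` return tuples — one 2-tuple for the one match.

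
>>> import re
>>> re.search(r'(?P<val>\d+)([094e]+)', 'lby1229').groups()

('122', '9')

The match spans [3:7] → '1229'.
Captured: group 1 = '122', group 2 = '9'.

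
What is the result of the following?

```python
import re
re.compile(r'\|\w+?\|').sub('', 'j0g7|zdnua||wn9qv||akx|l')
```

'j0g7l'

Matches: at [4:11] → '|zdnua|'; at [11:18] → '|wn9qv|'; at [18:23] → '|akx|'.
`sub` substitutes '' at each match site.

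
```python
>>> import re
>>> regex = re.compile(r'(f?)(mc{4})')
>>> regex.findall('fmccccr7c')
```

Pattern: optionally a literal 'f' (captured); then a literal 'm', then exactly 4 of a literal 'c' (captured).
Matches: at [0:6] match 'fmcccc', groups = ('f', 'mcccc').
Multiple groups make `findall` return tuples — one 2-tuple for the one match.

[('f', 'mcccc')]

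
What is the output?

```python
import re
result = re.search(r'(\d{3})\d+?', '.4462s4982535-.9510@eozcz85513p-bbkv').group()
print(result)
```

Pattern: exactly 3 of a digit (captured); then one or more of a digit (lazy).
`re.search` scans for the first position where the pattern succeeds.
The match spans [1:5] → '4462'.
Captured: group 1 = '446'.

4462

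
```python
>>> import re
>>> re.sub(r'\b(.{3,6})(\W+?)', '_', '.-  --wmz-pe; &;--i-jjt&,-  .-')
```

'.-  --_ &;--_-  .-'

This matches a word boundary (`\b`, zero-width); then 3 to 6 of any character (captured); then one or more of a non-word character (lazy) (captured).
The `?` after the quantifier makes it lazy — it takes as little as possible before letting the rest of the pattern try.
Matches: at [6:13] → 'wmz-pe;'; at [18:25] → 'i-jjt&,'.
Each match is replaced by '_'.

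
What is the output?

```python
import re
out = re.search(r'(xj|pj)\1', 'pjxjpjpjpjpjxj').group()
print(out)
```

pjpj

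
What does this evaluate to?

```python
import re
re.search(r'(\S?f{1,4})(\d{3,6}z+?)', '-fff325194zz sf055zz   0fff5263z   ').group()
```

This matches optionally a non-whitespace character, then 1 to 4 of the literal 'f' (captured); then 3 to 6 of a digit, then one or more of the literal 'z' (lazy) (captured).
Because the quantifier is non-greedy, it stops expanding at the earliest point where the rest of the pattern can succeed.
`re.search` scans for the first position where the pattern succeeds.
The match spans [0:11] → '-fff325194z'.
Captured: group 1 = '-fff', group 2 = '325194z'.

'-fff325194z'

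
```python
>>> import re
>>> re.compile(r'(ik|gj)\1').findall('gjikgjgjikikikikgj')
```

['gj', 'ik', 'ik']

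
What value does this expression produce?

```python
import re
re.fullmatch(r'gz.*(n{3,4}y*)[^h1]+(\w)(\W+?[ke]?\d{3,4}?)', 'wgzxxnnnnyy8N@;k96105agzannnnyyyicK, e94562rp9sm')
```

This matches the literal 'gz', then zero or more of any character; then 3 to 4 of the literal 'n', then zero or more of a literal 'y' (captured); then one or more of any character except [h1]; then a word character (captured); then one or more of a non-word character (lazy), then optionally one of [ke], then 3 to 4 of a digit (lazy) (captured).
For `fullmatch`, every character of the input must be accounted for by the pattern.
Here there's no way to consume every character, so the call returns None.

None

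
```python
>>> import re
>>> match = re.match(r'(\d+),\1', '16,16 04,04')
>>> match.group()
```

'16,16'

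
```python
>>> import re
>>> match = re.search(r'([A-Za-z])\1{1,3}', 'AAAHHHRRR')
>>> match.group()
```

'AAA'

The backreference `\1` re-matches whatever the first group consumed, character for character.
`re.search` scans for the first position where the pattern succeeds.
The match spans [0:3] → 'AAA'.
Captured: group 1 = 'A'.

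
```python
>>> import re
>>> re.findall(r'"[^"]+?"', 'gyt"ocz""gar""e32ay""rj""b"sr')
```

['"ocz"', '"gar"', '"e32ay"', '"rj"', '"b"']

With no groups in the pattern, `findall` gives back each whole match — 5 here.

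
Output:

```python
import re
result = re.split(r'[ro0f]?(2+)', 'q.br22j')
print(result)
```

['q.b', '22', 'j']

With a capturing group present, the delimiter's captured portion is kept in the result list.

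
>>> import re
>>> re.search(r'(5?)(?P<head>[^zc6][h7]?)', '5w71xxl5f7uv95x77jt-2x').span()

Pattern: optionally a literal '5' (captured); then any character except [zc6], then optionally one of [h7] (captured as 'head').
`re.search` tries every starting position until one works.
The match spans [0:3] → '5w7'.
Captured: group 1 = '5', group 2 = 'w7'.

(0, 3)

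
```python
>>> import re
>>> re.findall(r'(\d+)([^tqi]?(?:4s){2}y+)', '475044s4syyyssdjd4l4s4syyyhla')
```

[('47504', '4s4syyy'), ('4', 'l4s4syyy')]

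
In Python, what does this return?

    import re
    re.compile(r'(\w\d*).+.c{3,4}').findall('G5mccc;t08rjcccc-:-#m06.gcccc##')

['G5']

Because there's exactly one group, `findall` drops the full match and keeps group 1 from the one hit.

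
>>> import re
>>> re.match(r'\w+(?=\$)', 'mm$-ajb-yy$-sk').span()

(0, 2)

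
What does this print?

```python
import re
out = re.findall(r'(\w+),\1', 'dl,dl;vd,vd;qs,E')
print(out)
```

['dl', 'vd']

`\1` has to match the exact text group 1 already captured.
Scanning left to right: at [0:5] match 'dl,dl', group 1 = 'dl'; at [6:11] match 'vd,vd', group 1 = 'vd'.
`findall` collects group 1 from each match (2 total).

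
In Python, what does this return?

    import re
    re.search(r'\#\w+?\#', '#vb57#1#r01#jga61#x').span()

The match spans [0:6] → '#vb57#'.

(0, 6)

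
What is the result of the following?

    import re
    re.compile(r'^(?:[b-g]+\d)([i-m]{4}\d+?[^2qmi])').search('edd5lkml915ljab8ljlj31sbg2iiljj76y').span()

(0, 10)

Pattern: anchored at the start of the string; then one or more of a character in [b-g], then a digit (non-capturing group); then exactly 4 of a character in [i-m], then one or more of a digit (lazy), then any character except [2qmi] (captured).
`re.search` tries every starting position until one works.
The match spans [0:10] → 'edd5lkml91'.
Captured: group 1 = 'lkml91'.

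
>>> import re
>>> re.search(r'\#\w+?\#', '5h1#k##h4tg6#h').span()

(3, 6)

`re.search` tries every starting position until one works.
The match spans [3:6] → '#k#'.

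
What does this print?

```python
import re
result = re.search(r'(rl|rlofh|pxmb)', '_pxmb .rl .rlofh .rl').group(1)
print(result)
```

`re.search` scans for the first position where the pattern succeeds.
The match spans [1:5] → 'pxmb'.
Captured: group 1 = 'pxmb'.

pxmb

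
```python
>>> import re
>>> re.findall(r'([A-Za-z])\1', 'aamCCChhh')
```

['a', 'C', 'h']

`\1` has to match the exact text group 1 already captured.
Scanning left to right: at [0:2] match 'aa', group 1 = 'a'; at [3:5] match 'CC', group 1 = 'C'; at [6:8] match 'hh', group 1 = 'h'.
`findall` collects group 1 from each match (3 total).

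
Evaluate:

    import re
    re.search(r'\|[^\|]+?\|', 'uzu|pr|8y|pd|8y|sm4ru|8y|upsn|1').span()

`re.search` tries every starting position until one works.
The match spans [3:7] → '|pr|'.

(3, 7)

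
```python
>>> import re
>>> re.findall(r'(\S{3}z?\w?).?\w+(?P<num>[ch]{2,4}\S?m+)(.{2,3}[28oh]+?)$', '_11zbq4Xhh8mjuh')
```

[('_11zb', 'hh8m', 'juh')]

The pattern matches exactly 3 of a non-whitespace character, then optionally the literal 'z', then optionally a word character (captured); then optionally any character, then one or more of a word character; then 2 to 4 of one of [ch], then optionally a non-whitespace character, then one or more of the literal 'm' (captured as 'num'); then 2 to 3 of any character, then one or more of one of [28oh] (lazy) (captured); then anchored at the end.
Scanning left to right: at [0:15] match '_11zbq4Xhh8mjuh', groups = ('_11zb', 'hh8m', 'juh').
With 3 capturing groups, `findall` returns a 3-tuple per match.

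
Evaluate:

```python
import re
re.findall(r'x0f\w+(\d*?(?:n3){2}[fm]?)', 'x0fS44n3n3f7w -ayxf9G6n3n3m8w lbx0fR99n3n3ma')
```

This matches the literal 'x0f', then one or more of a word character; then zero or more of a digit (lazy), then the literal 'n3' repeated 2 times, then optionally one of [fm] (captured).
Scanning left to right: at [0:11] match 'x0fS44n3n3f', group 1 = 'n3n3f'; at [32:43] match 'x0fR99n3n3m', group 1 = 'n3n3m'.
One capturing group, so `findall` returns just the captured substring from each match — 2 in all.

['n3n3f', 'n3n3m']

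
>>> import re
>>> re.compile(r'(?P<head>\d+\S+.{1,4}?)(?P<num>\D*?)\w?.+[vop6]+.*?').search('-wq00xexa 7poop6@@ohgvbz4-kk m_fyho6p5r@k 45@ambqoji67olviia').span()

(3, 57)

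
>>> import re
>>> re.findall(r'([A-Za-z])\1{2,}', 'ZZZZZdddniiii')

['Z', 'd', 'i']

A backreference is literal: `\1` must see the identical characters the first group matched.
Matches: at [0:5] match 'ZZZZZ', group 1 = 'Z'; at [5:8] match 'ddd', group 1 = 'd'; at [9:13] match 'iiii', group 1 = 'i'.
Because there's exactly one group, `findall` drops the full match and keeps group 1 from each hit.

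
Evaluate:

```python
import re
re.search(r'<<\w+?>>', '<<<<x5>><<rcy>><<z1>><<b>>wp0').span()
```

The match spans [2:8] → '<<x5>>'.

(2, 8)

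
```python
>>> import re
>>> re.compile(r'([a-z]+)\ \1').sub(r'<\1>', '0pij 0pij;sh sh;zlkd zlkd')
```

'0pij 0pij;<sh>;<zlkd>'

`\1` is not a pattern — it's the concrete string captured by group 1, re-applied verbatim.
`\1` in the replacement pulls in group 1's text for each match.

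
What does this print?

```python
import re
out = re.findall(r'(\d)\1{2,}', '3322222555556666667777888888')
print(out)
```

`\1` is not a pattern — it's the concrete string captured by group 1, re-applied verbatim.
`findall` collects group 1 from each match (5 total).

['2', '5', '6', '7', '8']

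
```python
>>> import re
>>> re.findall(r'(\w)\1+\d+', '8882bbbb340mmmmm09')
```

`\1` is not a pattern — it's the concrete string captured by group 1, re-applied verbatim.
`findall` collects group 1 from each match (3 total).

['8', 'b', 'm']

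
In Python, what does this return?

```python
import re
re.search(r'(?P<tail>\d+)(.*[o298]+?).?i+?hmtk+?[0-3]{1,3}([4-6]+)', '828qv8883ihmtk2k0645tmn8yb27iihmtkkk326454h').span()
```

(0, 42)

The match spans [0:42] → '828qv8883ihmtk2k0645tmn8yb27iihmtkkk326454'.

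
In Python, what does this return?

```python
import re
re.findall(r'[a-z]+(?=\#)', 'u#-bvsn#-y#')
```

['u', 'bvsn', 'y']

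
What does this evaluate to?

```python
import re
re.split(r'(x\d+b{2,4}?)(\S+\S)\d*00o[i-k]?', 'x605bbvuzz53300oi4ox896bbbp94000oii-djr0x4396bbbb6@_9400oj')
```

The pattern matches a literal 'x', then one or more of a digit, then 2 to 4 of the literal 'b' (lazy) (captured); then one or more of a non-whitespace character, then a non-whitespace character (captured); then zero or more of a digit, then the literal '00o', then optionally a character in [i-k].
Matches to split on: at [0:58] → 'x605bbvuzz53300oi4ox896bbbp94000oii-djr0x4396bbbb6@_9400oj'.
The group in the pattern means `split` returns the separators' captures alongside the pieces.

['', 'x605bb', 'vuzz53300oi4ox896bbbp94000oii-djr0x4396bbbb6@_94', '']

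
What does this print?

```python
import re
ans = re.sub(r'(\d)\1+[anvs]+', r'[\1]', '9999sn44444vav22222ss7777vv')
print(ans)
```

[9][4][2][7]

The backreference `\1` re-matches whatever the first group consumed, character for character.
The replacement refers to a captured group, so each match is rewritten using its own captured text.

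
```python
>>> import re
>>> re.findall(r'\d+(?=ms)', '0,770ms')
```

['770']

Because the assertion is zero-width, the text it checks is not consumed and won't appear in the result.
Walking the string: at [2:5] → '770'.
No capturing groups, so `findall` returns the 1 full match string.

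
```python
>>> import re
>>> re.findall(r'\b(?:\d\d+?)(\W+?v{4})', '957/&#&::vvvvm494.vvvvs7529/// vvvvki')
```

['/&#&::vvvv']

One capturing group, so `findall` returns just the captured substring from the one match — 1 in all.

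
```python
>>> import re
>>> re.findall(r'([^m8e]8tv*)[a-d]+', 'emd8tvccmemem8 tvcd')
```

['d8tv']

Pattern: any character except [m8e], then the literal '8t', then zero or more of the literal 'v' (captured); then one or more of a character in [a-d].
Because there's exactly one group, `findall` drops the full match and keeps group 1 from the one hit.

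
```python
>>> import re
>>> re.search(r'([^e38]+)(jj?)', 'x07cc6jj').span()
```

(0, 8)

Pattern: one or more of any character except [e38] (captured); then the literal 'j', then optionally the literal 'j' (captured).
`re.search` scans for the first position where the pattern succeeds.
The match spans [0:8] → 'x07cc6jj'.
Captured: group 1 = 'x07cc6j', group 2 = 'j'.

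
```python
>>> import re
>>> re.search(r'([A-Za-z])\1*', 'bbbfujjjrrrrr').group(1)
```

'b'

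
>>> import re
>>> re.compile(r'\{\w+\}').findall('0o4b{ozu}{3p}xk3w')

['{ozu}', '{3p}']

Walking the string: at [4:9] → '{ozu}'; at [9:13] → '{3p}'.
Since nothing is captured, `findall` lists the 2 matched substrings directly.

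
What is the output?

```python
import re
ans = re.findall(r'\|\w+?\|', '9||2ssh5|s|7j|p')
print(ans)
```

['|2ssh5|', '|7j|']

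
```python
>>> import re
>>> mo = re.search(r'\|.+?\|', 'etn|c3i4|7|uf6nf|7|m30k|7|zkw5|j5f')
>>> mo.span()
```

(3, 9)

A non-greedy quantifier consumes as few characters as it can — just enough that the remainder of the pattern still matches from where it stops; whatever follows it matches normally.
`re.search` scans for the first position where the pattern succeeds.
The match spans [3:9] → '|c3i4|'.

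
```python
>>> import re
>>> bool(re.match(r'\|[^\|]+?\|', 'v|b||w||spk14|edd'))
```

With `match`, the pattern is implicitly anchored at the beginning.
Here the pattern fails at index 0, so the call returns None, and `bool(None)` is False.

False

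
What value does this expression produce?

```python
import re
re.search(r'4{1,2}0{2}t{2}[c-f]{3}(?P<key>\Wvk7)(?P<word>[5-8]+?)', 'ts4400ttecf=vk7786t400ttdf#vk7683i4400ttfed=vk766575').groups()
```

This matches 1 to 2 of a literal '4', then exactly 2 of the literal '0', then exactly 2 of the literal 't'; then exactly 3 of a character in [c-f]; then a non-word character, then the literal 'vk7' (captured as 'key'); then one or more of a character in [5-8] (lazy) (captured as 'word').
Lazy quantifiers expand one character at a time until the remainder of the pattern can match.
`re.search` tries every starting position until one works.
The match spans [2:16] → '4400ttecf=vk77'.
Captured: group 1 = '=vk7', group 2 = '7'.

('=vk7', '7')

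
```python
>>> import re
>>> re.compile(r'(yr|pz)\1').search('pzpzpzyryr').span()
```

(0, 4)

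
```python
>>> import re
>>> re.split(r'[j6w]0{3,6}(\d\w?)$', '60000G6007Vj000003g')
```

['60000G6007V', '3g', '']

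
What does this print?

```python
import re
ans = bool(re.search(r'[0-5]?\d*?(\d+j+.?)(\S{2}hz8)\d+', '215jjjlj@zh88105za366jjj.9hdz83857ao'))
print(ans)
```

This matches optionally a character in [0-5], then zero or more of a digit (lazy); then one or more of a digit, then one or more of a literal 'j', then optionally any character (captured); then exactly 2 of a non-whitespace character, then the literal 'hz8' (captured); then one or more of a digit.
`re.search` scans for the first position where the pattern succeeds.
Here no position works, so the call returns None, and `bool(None)` is False.

False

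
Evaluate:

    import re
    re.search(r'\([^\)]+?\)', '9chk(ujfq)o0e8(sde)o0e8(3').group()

Unlike `match`, `search` isn't anchored — it looks for the pattern anywhere in the string.
The match spans [4:10] → '(ujfq)'.

'(ujfq)'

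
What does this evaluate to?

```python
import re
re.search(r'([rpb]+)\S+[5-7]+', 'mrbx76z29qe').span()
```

The match spans [1:6] → 'rbx76'.

(1, 6)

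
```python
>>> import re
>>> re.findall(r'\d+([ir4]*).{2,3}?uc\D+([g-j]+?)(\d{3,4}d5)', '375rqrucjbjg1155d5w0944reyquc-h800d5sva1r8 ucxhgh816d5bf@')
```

The pattern matches one or more of a digit; then zero or more of one of [ir4] (captured); then 2 to 3 of any character (lazy), then the literal 'uc', then one or more of a non-digit; then one or more of a character in [g-j] (lazy) (captured); then 3 to 4 of a digit, then the literal 'd5' (captured).
Scanning left to right: at [0:18] match '375rqrucjbjg1155d5', groups = ('r', 'g', '1155d5'); at [19:36] match '0944reyquc-h800d5', groups = ('r', 'h', '800d5'); at [39:54] match '1r8 ucxhgh816d5', groups = ('r', 'h', '816d5').
Multiple groups make `findall` return tuples — one 3-tuple for each match.

[('r', 'g', '1155d5'), ('r', 'h', '800d5'), ('r', 'h', '816d5')]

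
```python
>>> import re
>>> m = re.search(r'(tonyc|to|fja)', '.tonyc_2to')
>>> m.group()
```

'tonyc'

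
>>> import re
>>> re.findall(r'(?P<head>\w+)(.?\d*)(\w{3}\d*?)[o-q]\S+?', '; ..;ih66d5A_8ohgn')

[('ih66d5', '', 'A_8')]

The pattern matches one or more of a word character (captured as 'head'); then optionally any character, then zero or more of a digit (captured); then exactly 3 of a word character, then zero or more of a digit (lazy) (captured); then a character in [o-q], then one or more of a non-whitespace character (lazy).
Walking the string: at [5:16] match 'ih66d5A_8oh', groups = ('ih66d5', '', 'A_8').
Multiple groups make `findall` return tuples — one 3-tuple for the one match.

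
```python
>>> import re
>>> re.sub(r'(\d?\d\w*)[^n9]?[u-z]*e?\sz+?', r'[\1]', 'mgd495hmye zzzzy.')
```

`\1` in the replacement pulls in group 1's text for each match.

'mgd[495hmye]zzzy.'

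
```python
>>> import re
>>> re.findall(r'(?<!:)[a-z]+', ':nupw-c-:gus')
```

['upw', 'c', 'us']

The negative lookaround is zero-width — it rules out positions where the adjacent text would match, without consuming anything.
Scanning left to right: at [2:5] → 'upw'; at [6:7] → 'c'; at [10:12] → 'us'.
With no groups in the pattern, `findall` gives back each whole match — 3 here.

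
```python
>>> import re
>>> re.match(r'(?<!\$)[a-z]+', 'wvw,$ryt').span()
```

(0, 3)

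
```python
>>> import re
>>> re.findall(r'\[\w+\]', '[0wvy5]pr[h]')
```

['[0wvy5]', '[h]']

`findall` yields the raw match text (2 of them) because the pattern has no groups.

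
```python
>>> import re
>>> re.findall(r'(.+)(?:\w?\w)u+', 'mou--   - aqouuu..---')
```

['mou--   - aqou']

Because there's exactly one group, `findall` drops the full match and keeps group 1 from the one hit.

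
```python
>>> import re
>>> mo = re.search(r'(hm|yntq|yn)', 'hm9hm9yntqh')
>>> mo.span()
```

(0, 2)

`re.search` tries every starting position until one works.
The match spans [0:2] → 'hm'.
Captured: group 1 = 'hm'.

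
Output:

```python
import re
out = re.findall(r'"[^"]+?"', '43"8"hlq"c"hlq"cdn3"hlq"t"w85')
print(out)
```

['"8"', '"c"', '"cdn3"', '"t"']

`findall` yields the raw match text (4 of them) because the pattern has no groups.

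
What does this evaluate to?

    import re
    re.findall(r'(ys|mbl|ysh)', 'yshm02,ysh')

['ys', 'ys']

The regex engine tests alternatives in the order written; an earlier branch that matches wins even if a later one would match more.
Matches: at [0:2] match 'ys', group 1 = 'ys'; at [7:9] match 'ys', group 1 = 'ys'.
Because there's exactly one group, `findall` drops the full match and keeps group 1 from each hit.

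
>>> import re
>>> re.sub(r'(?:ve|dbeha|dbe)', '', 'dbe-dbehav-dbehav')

`|` is ordered: at each position the engine commits to the first alternative that works.
Matches: at [0:3] → 'dbe'; at [4:9] → 'dbeha'; at [11:16] → 'dbeha'.
Every occurrence is swapped for ''.

'-v-v'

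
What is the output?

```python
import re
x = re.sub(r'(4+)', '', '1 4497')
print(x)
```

1 97

`sub` substitutes '' at each match site.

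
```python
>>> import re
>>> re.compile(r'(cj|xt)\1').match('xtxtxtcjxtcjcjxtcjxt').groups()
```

('xt',)

The match spans [0:4] → 'xtxt'.
Captured: group 1 = 'xt'.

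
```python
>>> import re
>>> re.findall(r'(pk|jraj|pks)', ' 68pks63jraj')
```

['pk', 'jraj']

`|` is ordered: at each position the engine commits to the first alternative that works.
Matches: at [3:5] match 'pk', group 1 = 'pk'; at [8:12] match 'jraj', group 1 = 'jraj'.
Because there's exactly one group, `findall` drops the full match and keeps group 1 from each hit.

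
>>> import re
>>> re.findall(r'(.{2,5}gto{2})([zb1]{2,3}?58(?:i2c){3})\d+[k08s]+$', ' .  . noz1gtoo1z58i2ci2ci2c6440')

[(' noz1gtoo', '1z58i2ci2ci2c')]

This matches 2 to 5 of any character, then the literal 'gt', then exactly 2 of the literal 'o' (captured); then 2 to 3 of one of [zb1] (lazy), then the literal '58', then the literal 'i2c' repeated 3 times (captured); then one or more of a digit; then one or more of one of [k08s]; then anchored at the end.
Walking the string: at [5:31] match ' noz1gtoo1z58i2ci2ci2c6440', groups = (' noz1gtoo', '1z58i2ci2ci2c').
Multiple groups make `findall` return tuples — one 2-tuple for the one match.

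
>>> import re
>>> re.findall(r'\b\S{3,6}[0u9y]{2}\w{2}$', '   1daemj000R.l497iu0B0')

['.l497iu0B0']

Since nothing is captured, `findall` lists the 1 matched substring directly.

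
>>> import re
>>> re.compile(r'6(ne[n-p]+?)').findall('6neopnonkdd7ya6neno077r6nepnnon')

This matches a literal '6'; then the literal 'ne', then one or more of a character in [n-p] (lazy) (captured).
A non-greedy quantifier consumes as few characters as it can — just enough that the remainder of the pattern still matches from where it stops; whatever follows it matches normally.
Walking the string: at [0:4] match '6neo', group 1 = 'neo'; at [14:18] match '6nen', group 1 = 'nen'; at [23:27] match '6nep', group 1 = 'nep'.
Because there's exactly one group, `findall` drops the full match and keeps group 1 from each hit.

['neo', 'nen', 'nep']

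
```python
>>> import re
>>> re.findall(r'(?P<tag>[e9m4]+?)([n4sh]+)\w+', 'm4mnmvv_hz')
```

[('m', '4')]

This matches one or more of one of [e9m4] (lazy) (captured as 'tag'); then one or more of one of [n4sh] (captured); then one or more of a word character.
A non-greedy quantifier consumes as few characters as it can — just enough that the remainder of the pattern still matches from where it stops; whatever follows it matches normally.
Matches: at [0:10] match 'm4mnmvv_hz', groups = ('m', '4').
2 groups means the one result is a tuple of 2 captured strings — 1 here.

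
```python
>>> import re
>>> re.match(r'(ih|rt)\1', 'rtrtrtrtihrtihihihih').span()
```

The backreference `\1` re-matches whatever the first group consumed, character for character.
`re.match` won't scan ahead — the pattern has to work from the very first character.
The match spans [0:4] → 'rtrt'.
Captured: group 1 = 'rt'.

(0, 4)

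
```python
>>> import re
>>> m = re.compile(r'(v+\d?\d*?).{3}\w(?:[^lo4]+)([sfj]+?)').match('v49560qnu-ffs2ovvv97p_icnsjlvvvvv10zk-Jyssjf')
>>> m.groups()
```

('v4', 's')

The pattern matches one or more of a literal 'v', then optionally a digit, then zero or more of a digit (lazy) (captured); then exactly 3 of any character, then a word character; then one or more of any character except [lo4] (non-capturing group); then one or more of one of [sfj] (lazy) (captured).
`re.match` only tries the pattern at the start of the string.
The match spans [0:13] → 'v49560qnu-ffs'.
Captured: group 1 = 'v4', group 2 = 's'.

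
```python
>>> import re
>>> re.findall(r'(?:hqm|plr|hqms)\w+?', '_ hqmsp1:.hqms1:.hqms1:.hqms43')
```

Alternation tries branches left to right and keeps the first one that lets the overall match succeed at that position.
No capturing groups, so `findall` returns the 4 full match strings.

['hqms', 'hqms', 'hqms', 'hqms']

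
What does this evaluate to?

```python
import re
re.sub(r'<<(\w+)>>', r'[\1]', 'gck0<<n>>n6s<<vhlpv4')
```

Matches: at [4:9] → '<<n>>'.
Each match is replaced using the text its own group 1 captured.

'gck0[n]n6s<<vhlpv4'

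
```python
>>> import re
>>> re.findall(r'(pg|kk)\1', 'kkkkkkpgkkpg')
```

['kk']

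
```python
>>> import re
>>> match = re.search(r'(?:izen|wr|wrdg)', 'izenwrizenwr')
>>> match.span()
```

The match spans [0:4] → 'izen'.

(0, 4)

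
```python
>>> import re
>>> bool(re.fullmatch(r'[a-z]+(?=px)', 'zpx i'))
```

Lookahead/lookbehind check context without consuming it, so the matched span excludes the asserted characters.
`re.fullmatch` is like wrapping the pattern in `^…$` (in single-line mode).
Here the string isn't matched end-to-end, so the call returns None, and `bool(None)` is False.

False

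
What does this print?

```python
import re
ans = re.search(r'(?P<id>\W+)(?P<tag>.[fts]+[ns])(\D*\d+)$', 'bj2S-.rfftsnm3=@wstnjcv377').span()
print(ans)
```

The match spans [14:26] → '=@wstnjcv377'.

(14, 26)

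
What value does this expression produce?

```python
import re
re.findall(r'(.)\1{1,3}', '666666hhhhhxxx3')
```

['6', '6', 'h', 'x']

`\1` is not a pattern — it's the concrete string captured by group 1, re-applied verbatim.
`findall` collects group 1 from each match (4 total).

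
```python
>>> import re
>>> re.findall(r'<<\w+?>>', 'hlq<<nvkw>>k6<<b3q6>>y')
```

['<<nvkw>>', '<<b3q6>>']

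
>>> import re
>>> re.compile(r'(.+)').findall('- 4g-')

['- 4g-']

Pattern: one or more of any character (captured).
Scanning left to right: at [0:5] match '- 4g-', group 1 = '- 4g-'.
One capturing group, so `findall` returns just the captured substring from the one match — 1 in all.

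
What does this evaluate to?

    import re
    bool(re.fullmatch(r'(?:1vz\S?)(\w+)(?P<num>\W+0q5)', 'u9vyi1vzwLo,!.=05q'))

False

This matches the literal '1vz', then optionally a non-whitespace character (non-capturing group); then one or more of a word character (captured); then one or more of a non-word character, then the literal '0q5' (captured as 'num').
`re.fullmatch` is like wrapping the pattern in `^…$` (in single-line mode).
Here there's no way to consume every character, so the call returns None, and `bool(None)` is False.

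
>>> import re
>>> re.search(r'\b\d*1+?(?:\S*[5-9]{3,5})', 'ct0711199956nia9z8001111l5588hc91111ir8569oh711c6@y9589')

This matches a word boundary (`\b`, zero-width); then zero or more of a digit, then one or more of the literal '1' (lazy); then zero or more of a non-whitespace character, then 3 to 5 of a character in [5-9] (non-capturing group).
Here no position works, so the call returns None.

None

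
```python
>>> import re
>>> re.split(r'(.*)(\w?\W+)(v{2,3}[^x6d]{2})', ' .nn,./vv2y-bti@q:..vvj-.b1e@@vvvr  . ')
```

This matches zero or more of any character (captured); then optionally a word character, then one or more of a non-word character (captured); then 2 to 3 of the literal 'v', then exactly 2 of any character except [x6d] (captured).
`re.split` interleaves the captured-group text with the surrounding fragments.

['', ' .nn,./vv2y-bti@q:..vvj-.b1e@', '@', 'vvvr ', ' . ']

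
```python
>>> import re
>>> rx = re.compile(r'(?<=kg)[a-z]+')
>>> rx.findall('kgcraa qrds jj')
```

['craa']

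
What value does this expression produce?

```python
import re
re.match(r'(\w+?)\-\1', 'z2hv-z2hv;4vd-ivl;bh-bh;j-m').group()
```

'z2hv-z2hv'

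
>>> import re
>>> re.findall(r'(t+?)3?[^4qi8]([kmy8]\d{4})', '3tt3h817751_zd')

This matches one or more of a literal 't' (lazy) (captured); then optionally a literal '3', then any character except [4qi8]; then one of [kmy8], then exactly 4 of a digit (captured).
`findall` packs the 2 group values into a tuple for every match.

[('tt', '81775')]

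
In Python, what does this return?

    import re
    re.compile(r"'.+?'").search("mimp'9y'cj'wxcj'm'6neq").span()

`re.search` scans for the first position where the pattern succeeds.
The match spans [4:8] → "'9y'".

(4, 8)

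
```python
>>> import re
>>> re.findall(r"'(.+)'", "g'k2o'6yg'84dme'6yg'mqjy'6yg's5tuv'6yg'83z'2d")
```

["k2o'6yg'84dme'6yg'mqjy'6yg's5tuv'6yg'83z"]

`findall` collects group 1 from the one match (1 total).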